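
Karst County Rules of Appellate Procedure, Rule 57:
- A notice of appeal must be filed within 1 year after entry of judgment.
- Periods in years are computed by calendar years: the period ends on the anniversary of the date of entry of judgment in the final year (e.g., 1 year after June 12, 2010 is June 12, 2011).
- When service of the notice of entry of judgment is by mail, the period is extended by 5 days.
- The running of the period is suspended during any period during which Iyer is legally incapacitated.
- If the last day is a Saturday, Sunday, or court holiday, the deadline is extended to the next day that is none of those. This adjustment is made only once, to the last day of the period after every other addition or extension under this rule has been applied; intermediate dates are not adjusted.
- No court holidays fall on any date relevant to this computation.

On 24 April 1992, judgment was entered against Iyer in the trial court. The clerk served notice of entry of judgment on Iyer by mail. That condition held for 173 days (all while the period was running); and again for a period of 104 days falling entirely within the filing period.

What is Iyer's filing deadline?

1 year after 24 April 1992 is April 24, 1993.
Service was by mail, adding 5 days: April 24, 1993 + 5 days = April 29, 1993.
Tolling adds 173 days: April 29, 1993 + 173 days = October 19, 1993.
Tolling adds 104 days: October 19, 1993 + 104 days = January 31, 1994.
January 31, 1994 is a Monday and not a court holiday, so no extension applies.

January 31, 1994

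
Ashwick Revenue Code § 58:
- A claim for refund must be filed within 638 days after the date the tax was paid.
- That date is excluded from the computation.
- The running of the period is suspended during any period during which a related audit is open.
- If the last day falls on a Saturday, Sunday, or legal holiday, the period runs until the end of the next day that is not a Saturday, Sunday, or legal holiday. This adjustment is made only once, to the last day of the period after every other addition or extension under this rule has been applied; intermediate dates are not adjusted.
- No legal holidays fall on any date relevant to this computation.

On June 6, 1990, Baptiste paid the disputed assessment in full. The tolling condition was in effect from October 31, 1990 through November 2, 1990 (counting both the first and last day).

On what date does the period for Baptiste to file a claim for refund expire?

638 days after June 6, 1990 is March 5, 1992.
From October 31, 1990 through November 2, 1990 inclusive is 3 days; tolling adds 3 days: March 5, 1992 + 3 days = March 8, 1992.
March 8, 1992 is Sunday. The next qualifying day is March 9, 1992.

March 9, 1992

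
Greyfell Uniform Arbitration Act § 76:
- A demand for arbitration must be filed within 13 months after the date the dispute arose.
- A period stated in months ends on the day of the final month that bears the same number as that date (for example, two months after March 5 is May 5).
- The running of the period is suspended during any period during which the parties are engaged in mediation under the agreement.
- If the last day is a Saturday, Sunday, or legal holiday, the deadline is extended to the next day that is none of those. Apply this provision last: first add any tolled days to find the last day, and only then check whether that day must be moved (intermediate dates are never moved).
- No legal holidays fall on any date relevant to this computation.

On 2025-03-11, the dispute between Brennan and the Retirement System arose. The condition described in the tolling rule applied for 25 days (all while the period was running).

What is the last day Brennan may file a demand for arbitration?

May 6, 2026

13 months after 2025-03-11 is April 11, 2026.
Tolling adds 25 days: April 11, 2026 + 25 days = May 6, 2026.
May 6, 2026 is a Wednesday and not a legal holiday, so no extension applies.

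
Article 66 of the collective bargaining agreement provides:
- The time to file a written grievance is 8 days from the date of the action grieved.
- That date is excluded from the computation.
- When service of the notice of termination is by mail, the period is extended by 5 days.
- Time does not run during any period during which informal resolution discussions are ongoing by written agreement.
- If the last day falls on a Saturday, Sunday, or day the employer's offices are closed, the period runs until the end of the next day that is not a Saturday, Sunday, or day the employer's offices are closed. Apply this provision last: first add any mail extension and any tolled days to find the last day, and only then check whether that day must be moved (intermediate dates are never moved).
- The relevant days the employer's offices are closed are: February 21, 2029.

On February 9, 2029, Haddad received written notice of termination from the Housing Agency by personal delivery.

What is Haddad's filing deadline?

February 19, 2029

8 days after February 9, 2029 is February 17, 2029.
Service was not by mail, so no mail extension applies.
February 17, 2029 is Saturday; February 18, 2029 is Sunday. The next qualifying day is February 19, 2029.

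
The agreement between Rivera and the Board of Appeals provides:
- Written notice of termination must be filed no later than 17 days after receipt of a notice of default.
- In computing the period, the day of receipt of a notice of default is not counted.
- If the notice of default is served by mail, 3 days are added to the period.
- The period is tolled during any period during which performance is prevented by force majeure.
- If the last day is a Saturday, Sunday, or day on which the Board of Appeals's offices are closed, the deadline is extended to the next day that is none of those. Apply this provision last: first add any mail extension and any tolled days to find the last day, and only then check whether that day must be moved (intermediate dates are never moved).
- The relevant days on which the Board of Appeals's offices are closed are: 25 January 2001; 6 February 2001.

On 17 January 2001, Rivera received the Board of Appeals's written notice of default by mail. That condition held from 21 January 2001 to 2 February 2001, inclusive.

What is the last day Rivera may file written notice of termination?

17 days after 17 January 2001 is February 3, 2001.
Service was by mail, adding 3 days: February 3, 2001 + 3 days = February 6, 2001.
From January 21, 2001 through February 2, 2001 inclusive is 13 days; tolling adds 13 days: February 6, 2001 + 13 days = February 19, 2001.
February 19, 2001 is a Monday and not a day on which the Board of Appeals's offices are closed, so no extension applies.

February 19, 2001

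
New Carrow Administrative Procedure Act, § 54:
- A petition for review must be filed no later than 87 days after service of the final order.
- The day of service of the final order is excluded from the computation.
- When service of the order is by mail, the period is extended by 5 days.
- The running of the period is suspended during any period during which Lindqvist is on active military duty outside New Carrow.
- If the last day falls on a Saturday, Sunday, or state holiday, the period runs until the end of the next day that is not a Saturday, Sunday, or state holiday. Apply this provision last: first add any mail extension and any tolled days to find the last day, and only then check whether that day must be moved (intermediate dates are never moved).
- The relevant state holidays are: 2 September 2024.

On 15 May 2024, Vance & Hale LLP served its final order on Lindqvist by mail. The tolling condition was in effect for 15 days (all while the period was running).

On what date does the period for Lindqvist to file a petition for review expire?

87 days after 15 May 2024 is August 10, 2024.
Service was by mail, adding 5 days: August 10, 2024 + 5 days = August 15, 2024.
Tolling adds 15 days: August 15, 2024 + 15 days = August 30, 2024.
August 30, 2024 is a Friday and not a state holiday, so no extension applies.

August 30, 2024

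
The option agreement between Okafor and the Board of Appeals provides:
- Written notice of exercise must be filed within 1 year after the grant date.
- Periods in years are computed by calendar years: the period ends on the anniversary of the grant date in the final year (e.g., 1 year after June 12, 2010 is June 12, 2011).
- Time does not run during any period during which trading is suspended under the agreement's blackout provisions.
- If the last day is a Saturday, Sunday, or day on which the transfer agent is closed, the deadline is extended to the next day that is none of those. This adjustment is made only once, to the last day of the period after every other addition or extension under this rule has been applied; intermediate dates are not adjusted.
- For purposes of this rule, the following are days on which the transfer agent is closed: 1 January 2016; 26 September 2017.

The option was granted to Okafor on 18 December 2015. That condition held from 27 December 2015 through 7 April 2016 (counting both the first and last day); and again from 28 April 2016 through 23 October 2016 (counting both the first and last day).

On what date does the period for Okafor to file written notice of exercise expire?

September 27, 2017

1 year after 18 December 2015 is December 18, 2016.
From December 27, 2015 through April 7, 2016 inclusive is 103 days; tolling adds 103 days: December 18, 2016 + 103 days = March 31, 2017.
From April 28, 2016 through October 23, 2016 inclusive is 179 days; tolling adds 179 days: March 31, 2017 + 179 days = September 26, 2017.
September 26, 2017 is a listed holiday. The next qualifying day is September 27, 2017.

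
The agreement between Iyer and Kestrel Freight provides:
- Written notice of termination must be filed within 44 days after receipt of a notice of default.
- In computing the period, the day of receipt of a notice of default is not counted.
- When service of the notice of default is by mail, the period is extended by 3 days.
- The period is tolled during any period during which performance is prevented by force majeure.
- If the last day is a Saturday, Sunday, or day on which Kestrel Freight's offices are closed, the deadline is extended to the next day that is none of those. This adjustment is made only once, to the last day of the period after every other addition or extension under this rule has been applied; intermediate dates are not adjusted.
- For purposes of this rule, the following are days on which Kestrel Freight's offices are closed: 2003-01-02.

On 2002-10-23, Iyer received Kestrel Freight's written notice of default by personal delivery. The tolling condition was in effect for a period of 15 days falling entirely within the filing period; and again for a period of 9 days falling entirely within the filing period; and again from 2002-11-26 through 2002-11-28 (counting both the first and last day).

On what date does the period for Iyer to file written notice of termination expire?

44 days after 2002-10-23 is December 6, 2002.
Service was not by mail, so no mail extension applies.
Tolling adds 15 days: December 6, 2002 + 15 days = December 21, 2002.
Tolling adds 9 days: December 21, 2002 + 9 days = December 30, 2002.
From November 26, 2002 through November 28, 2002 inclusive is 3 days; tolling adds 3 days: December 30, 2002 + 3 days = January 2, 2003.
January 2, 2003 is a listed holiday. The next qualifying day is January 3, 2003.

January 3, 2003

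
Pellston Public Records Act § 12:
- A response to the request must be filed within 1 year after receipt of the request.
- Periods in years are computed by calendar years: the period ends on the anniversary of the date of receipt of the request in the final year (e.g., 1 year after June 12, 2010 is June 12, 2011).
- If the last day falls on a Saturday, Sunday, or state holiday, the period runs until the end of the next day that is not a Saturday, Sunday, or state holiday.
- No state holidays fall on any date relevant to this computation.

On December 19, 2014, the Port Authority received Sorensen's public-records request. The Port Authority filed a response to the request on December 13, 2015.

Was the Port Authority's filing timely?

1 year after December 19, 2014 is December 19, 2015.
December 19, 2015 is Saturday; December 20, 2015 is Sunday. The next qualifying day is December 21, 2015.
The deadline is December 21, 2015; the filing on December 13, 2015 is on or before that date.

Yes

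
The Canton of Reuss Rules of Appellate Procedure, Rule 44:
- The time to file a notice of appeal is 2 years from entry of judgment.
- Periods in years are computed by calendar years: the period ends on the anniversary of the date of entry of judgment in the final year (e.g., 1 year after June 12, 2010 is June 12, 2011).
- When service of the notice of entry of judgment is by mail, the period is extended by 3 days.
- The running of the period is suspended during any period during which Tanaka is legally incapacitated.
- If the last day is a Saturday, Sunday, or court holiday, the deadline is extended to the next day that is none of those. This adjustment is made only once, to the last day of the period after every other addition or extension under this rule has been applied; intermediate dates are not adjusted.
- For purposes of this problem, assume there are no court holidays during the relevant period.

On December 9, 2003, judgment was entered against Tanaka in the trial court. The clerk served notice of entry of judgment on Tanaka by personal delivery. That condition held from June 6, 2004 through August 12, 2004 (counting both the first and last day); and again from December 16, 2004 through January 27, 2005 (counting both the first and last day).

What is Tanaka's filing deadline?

2 years after December 9, 2003 is December 9, 2005.
Service was not by mail, so no mail extension applies.
From June 6, 2004 through August 12, 2004 inclusive is 68 days; tolling adds 68 days: December 9, 2005 + 68 days = February 15, 2006.
From December 16, 2004 through January 27, 2005 inclusive is 43 days; tolling adds 43 days: February 15, 2006 + 43 days = March 30, 2006.
March 30, 2006 is a Thursday and not a court holiday, so no extension applies.

March 30, 2006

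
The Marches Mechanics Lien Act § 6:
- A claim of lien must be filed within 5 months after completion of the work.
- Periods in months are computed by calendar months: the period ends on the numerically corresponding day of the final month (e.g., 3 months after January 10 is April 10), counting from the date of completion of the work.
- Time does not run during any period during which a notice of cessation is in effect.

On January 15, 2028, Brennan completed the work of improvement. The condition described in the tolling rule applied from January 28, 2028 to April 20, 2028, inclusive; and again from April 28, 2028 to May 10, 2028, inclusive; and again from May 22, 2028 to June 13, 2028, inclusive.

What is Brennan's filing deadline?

5 months after January 15, 2028 is June 15, 2028.
From January 28, 2028 through April 20, 2028 inclusive is 84 days; tolling adds 84 days: June 15, 2028 + 84 days = September 7, 2028.
From April 28, 2028 through May 10, 2028 inclusive is 13 days; tolling adds 13 days: September 7, 2028 + 13 days = September 20, 2028.
From May 22, 2028 through June 13, 2028 inclusive is 23 days; tolling adds 23 days: September 20, 2028 + 23 days = October 13, 2028.

October 13, 2028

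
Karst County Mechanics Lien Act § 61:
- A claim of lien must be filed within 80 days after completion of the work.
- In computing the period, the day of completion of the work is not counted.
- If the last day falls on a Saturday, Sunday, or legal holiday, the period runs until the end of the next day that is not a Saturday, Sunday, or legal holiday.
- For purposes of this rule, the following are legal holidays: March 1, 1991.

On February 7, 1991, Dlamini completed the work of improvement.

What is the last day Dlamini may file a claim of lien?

80 days after February 7, 1991 is April 28, 1991.
April 28, 1991 is Sunday. The next qualifying day is April 29, 1991.

April 29, 1991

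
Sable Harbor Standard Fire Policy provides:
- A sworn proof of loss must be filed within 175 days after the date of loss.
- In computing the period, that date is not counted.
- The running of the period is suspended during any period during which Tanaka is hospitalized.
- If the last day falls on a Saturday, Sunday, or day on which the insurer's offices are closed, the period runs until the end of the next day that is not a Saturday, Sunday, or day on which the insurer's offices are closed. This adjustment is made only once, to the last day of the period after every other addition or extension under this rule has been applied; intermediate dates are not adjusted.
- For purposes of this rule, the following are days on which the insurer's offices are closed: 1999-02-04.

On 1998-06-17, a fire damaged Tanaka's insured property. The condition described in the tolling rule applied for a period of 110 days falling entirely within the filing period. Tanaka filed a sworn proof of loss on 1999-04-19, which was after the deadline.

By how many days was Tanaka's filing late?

175 days after 1998-06-17 is December 9, 1998.
Tolling adds 110 days: December 9, 1998 + 110 days = March 29, 1999.
March 29, 1999 is a Monday and not a day on which the insurer's offices are closed, so no extension applies.
The deadline is March 29, 1999; from March 29, 1999 to April 19, 1999 is 21 days.

21 days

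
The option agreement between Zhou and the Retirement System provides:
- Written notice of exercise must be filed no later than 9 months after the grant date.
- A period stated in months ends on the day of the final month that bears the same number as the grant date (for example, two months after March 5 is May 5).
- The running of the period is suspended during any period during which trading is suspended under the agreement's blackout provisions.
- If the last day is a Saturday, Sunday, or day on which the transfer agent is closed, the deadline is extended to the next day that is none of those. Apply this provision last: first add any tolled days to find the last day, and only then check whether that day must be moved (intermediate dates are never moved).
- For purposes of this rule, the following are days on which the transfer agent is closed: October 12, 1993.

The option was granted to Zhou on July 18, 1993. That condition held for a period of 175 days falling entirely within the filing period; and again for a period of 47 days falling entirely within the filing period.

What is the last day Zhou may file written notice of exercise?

November 28, 1994

9 months after July 18, 1993 is April 18, 1994.
Tolling adds 175 days: April 18, 1994 + 175 days = October 10, 1994.
Tolling adds 47 days: October 10, 1994 + 47 days = November 26, 1994.
November 26, 1994 is Saturday; November 27, 1994 is Sunday. The next qualifying day is November 28, 1994.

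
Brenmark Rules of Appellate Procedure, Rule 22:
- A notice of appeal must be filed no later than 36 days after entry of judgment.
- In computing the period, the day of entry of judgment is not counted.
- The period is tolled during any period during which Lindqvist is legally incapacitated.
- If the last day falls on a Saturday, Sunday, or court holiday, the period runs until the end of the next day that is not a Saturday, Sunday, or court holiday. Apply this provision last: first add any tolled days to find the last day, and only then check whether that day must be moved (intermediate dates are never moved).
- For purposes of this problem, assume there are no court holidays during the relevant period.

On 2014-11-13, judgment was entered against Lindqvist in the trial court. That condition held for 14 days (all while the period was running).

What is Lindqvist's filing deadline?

January 2, 2015

36 days after 2014-11-13 is December 19, 2014.
Tolling adds 14 days: December 19, 2014 + 14 days = January 2, 2015.
January 2, 2015 is a Friday and not a court holiday, so no extension applies.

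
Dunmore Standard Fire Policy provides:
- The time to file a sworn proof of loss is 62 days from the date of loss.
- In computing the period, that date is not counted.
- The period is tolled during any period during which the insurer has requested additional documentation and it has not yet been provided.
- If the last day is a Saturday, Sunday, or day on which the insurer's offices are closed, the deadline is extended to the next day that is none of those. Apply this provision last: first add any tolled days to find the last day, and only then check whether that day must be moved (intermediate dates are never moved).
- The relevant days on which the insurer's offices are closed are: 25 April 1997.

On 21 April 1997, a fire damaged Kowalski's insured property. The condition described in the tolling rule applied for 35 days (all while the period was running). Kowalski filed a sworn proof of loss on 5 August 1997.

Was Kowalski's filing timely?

62 days after 21 April 1997 is June 22, 1997.
Tolling adds 35 days: June 22, 1997 + 35 days = July 27, 1997.
July 27, 1997 is Sunday. The next qualifying day is July 28, 1997.
The deadline is July 28, 1997; the filing on August 5, 1997 is after that date.

No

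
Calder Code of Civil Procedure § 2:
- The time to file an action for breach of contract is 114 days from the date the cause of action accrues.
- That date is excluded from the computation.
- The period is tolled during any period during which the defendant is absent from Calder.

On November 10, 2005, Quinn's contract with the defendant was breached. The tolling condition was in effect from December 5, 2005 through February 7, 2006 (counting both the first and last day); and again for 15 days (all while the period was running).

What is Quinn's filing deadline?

114 days after November 10, 2005 is March 4, 2006.
From December 5, 2005 through February 7, 2006 inclusive is 65 days; tolling adds 65 days: March 4, 2006 + 65 days = May 8, 2006.
Tolling adds 15 days: May 8, 2006 + 15 days = May 23, 2006.

May 23, 2006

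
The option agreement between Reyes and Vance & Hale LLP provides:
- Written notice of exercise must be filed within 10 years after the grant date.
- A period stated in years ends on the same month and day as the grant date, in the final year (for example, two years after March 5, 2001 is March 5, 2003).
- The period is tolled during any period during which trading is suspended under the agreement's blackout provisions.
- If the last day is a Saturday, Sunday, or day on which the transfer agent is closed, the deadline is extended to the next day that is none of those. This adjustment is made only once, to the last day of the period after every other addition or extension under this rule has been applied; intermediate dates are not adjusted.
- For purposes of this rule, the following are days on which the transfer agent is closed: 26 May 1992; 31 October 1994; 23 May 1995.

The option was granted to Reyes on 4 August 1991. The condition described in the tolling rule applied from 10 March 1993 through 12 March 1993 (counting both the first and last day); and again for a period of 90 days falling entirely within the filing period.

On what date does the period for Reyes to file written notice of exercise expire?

November 5, 2001

10 years after 4 August 1991 is August 4, 2001.
From March 10, 1993 through March 12, 1993 inclusive is 3 days; tolling adds 3 days: August 4, 2001 + 3 days = August 7, 2001.
Tolling adds 90 days: August 7, 2001 + 90 days = November 5, 2001.
November 5, 2001 is a Monday and not a day on which the transfer agent is closed, so no extension applies.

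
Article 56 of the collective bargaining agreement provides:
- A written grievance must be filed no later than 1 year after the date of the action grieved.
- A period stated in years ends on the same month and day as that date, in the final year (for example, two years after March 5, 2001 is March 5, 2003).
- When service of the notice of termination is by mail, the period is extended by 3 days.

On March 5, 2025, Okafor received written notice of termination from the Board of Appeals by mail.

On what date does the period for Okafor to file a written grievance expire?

March 8, 2026

1 year after March 5, 2025 is March 5, 2026.
Service was by mail, adding 3 days: March 5, 2026 + 3 days = March 8, 2026.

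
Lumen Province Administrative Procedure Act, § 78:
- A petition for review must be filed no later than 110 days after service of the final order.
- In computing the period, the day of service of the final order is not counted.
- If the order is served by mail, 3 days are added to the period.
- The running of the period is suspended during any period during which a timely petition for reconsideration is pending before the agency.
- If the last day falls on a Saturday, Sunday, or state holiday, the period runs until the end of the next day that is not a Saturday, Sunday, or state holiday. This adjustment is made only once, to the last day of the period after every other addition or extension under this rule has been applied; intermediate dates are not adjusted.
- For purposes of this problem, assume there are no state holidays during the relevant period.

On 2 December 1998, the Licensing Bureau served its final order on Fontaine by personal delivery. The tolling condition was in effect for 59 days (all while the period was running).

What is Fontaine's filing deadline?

May 20, 1999

110 days after 2 December 1998 is March 22, 1999.
Service was not by mail, so no mail extension applies.
Tolling adds 59 days: March 22, 1999 + 59 days = May 20, 1999.
May 20, 1999 is a Thursday and not a state holiday, so no extension applies.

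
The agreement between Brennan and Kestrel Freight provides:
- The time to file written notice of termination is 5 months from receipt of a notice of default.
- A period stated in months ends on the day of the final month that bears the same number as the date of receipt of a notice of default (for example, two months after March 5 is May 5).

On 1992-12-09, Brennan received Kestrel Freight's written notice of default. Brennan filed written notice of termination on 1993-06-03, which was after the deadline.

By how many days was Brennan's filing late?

5 months after 1992-12-09 is May 9, 1993.
The deadline is May 9, 1993; from May 9, 1993 to June 3, 1993 is 25 days.

25 days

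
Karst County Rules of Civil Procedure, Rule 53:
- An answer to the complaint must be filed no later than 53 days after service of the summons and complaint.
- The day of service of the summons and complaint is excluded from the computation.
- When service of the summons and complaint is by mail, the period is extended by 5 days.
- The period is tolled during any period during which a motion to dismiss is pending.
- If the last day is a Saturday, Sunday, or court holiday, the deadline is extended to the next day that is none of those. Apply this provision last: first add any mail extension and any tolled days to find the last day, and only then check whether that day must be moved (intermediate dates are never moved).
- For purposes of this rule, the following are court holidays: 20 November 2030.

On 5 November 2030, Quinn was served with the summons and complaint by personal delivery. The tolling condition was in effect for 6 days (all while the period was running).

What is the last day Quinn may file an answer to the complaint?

53 days after 5 November 2030 is December 28, 2030.
Service was not by mail, so no mail extension applies.
Tolling adds 6 days: December 28, 2030 + 6 days = January 3, 2031.
January 3, 2031 is a Friday and not a court holiday, so no extension applies.

January 3, 2031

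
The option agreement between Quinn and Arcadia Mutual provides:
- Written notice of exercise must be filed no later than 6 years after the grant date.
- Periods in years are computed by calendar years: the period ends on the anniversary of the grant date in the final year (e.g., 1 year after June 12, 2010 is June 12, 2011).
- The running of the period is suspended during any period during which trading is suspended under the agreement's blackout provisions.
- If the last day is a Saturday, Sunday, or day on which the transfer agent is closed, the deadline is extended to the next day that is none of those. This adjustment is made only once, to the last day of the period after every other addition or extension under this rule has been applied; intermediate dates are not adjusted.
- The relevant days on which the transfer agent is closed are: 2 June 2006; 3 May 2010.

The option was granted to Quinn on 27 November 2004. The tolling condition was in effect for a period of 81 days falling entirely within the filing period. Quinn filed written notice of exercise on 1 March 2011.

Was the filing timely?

6 years after 27 November 2004 is November 27, 2010.
Tolling adds 81 days: November 27, 2010 + 81 days = February 16, 2011.
February 16, 2011 is a Wednesday and not a day on which the transfer agent is closed, so no extension applies.
The deadline is February 16, 2011; the filing on March 1, 2011 is after that date.

No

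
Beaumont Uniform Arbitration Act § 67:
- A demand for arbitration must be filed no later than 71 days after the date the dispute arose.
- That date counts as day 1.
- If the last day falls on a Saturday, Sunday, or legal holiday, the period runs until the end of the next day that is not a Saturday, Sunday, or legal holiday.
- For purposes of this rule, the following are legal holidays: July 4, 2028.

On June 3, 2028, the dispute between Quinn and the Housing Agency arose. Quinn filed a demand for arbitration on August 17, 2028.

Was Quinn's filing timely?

Counting June 3, 2028 as day 1, day 71 is August 12, 2028.
August 12, 2028 is Saturday; August 13, 2028 is Sunday. The next qualifying day is August 14, 2028.
The deadline is August 14, 2028; the filing on August 17, 2028 is after that date.

No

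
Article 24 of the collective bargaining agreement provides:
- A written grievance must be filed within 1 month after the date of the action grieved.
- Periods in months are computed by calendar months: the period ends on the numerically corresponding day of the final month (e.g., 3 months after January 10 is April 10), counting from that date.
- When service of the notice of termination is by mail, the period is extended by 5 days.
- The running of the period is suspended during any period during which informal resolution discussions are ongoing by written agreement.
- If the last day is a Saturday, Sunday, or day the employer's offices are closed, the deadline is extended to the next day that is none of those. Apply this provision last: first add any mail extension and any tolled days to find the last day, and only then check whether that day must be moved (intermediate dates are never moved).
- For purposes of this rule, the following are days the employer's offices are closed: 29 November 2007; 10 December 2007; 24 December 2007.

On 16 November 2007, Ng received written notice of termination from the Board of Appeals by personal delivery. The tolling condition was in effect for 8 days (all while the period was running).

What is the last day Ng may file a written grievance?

December 25, 2007

1 month after 16 November 2007 is December 16, 2007.
Service was not by mail, so no mail extension applies.
Tolling adds 8 days: December 16, 2007 + 8 days = December 24, 2007.
December 24, 2007 is a listed holiday. The next qualifying day is December 25, 2007.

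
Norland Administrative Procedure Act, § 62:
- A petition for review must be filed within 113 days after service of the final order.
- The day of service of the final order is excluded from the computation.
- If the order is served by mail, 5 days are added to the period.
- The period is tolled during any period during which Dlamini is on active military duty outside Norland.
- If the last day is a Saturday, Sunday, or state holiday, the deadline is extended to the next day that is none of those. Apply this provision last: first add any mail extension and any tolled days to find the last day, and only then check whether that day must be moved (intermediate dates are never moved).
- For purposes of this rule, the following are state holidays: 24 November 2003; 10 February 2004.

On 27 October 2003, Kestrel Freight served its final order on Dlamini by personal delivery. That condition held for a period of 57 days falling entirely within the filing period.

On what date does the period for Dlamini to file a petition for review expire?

113 days after 27 October 2003 is February 17, 2004.
Service was not by mail, so no mail extension applies.
Tolling adds 57 days: February 17, 2004 + 57 days = April 14, 2004.
April 14, 2004 is a Wednesday and not a state holiday, so no extension applies.

April 14, 2004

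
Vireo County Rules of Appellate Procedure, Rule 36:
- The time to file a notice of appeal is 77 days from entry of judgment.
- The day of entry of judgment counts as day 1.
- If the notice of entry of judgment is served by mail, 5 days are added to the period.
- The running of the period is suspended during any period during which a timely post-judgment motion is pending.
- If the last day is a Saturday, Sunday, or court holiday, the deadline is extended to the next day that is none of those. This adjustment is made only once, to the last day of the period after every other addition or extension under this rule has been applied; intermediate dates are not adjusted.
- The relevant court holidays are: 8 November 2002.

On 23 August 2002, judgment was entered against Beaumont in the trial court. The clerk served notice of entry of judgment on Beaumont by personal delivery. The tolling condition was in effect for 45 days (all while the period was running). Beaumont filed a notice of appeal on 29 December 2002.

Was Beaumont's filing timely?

Counting 23 August 2002 as day 1, day 77 is November 7, 2002.
Service was not by mail, so no mail extension applies.
Tolling adds 45 days: November 7, 2002 + 45 days = December 22, 2002.
December 22, 2002 is Sunday. The next qualifying day is December 23, 2002.
The deadline is December 23, 2002; the filing on December 29, 2002 is after that date.

No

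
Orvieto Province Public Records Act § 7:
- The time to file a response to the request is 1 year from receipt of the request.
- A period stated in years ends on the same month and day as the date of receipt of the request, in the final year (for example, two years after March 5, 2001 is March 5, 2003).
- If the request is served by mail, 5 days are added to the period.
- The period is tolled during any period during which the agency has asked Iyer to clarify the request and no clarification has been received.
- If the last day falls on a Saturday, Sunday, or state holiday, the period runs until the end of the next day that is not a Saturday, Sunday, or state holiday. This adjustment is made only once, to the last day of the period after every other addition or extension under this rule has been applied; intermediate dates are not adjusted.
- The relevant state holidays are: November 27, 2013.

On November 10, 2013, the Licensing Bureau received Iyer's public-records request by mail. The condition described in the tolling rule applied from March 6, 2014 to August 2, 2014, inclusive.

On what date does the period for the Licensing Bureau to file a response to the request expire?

1 year after November 10, 2013 is November 10, 2014.
Service was by mail, adding 5 days: November 10, 2014 + 5 days = November 15, 2014.
From March 6, 2014 through August 2, 2014 inclusive is 150 days; tolling adds 150 days: November 15, 2014 + 150 days = April 14, 2015.
April 14, 2015 is a Tuesday and not a state holiday, so no extension applies.

April 14, 2015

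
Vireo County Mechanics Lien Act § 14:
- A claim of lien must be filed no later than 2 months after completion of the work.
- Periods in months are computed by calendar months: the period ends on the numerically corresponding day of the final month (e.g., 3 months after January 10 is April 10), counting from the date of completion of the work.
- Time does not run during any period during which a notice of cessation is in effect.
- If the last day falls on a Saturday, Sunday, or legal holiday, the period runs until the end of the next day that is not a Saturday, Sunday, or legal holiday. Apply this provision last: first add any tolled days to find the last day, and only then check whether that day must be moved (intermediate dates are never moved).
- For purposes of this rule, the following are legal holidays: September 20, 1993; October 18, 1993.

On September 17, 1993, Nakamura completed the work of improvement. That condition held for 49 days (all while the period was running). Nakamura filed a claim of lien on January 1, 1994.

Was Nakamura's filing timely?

Yes

2 months after September 17, 1993 is November 17, 1993.
Tolling adds 49 days: November 17, 1993 + 49 days = January 5, 1994.
January 5, 1994 is a Wednesday and not a legal holiday, so no extension applies.
The deadline is January 5, 1994; the filing on January 1, 1994 is on or before that date.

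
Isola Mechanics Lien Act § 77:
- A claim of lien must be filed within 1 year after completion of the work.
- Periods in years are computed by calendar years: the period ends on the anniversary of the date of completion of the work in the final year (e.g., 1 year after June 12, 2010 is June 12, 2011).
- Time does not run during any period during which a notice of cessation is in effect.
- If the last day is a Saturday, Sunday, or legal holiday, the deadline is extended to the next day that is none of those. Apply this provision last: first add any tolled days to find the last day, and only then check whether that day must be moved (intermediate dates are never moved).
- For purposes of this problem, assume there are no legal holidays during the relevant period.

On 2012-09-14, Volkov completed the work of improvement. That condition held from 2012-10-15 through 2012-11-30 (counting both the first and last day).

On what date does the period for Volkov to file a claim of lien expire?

1 year after 2012-09-14 is September 14, 2013.
From October 15, 2012 through November 30, 2012 inclusive is 47 days; tolling adds 47 days: September 14, 2013 + 47 days = October 31, 2013.
October 31, 2013 is a Thursday and not a legal holiday, so no extension applies.

October 31, 2013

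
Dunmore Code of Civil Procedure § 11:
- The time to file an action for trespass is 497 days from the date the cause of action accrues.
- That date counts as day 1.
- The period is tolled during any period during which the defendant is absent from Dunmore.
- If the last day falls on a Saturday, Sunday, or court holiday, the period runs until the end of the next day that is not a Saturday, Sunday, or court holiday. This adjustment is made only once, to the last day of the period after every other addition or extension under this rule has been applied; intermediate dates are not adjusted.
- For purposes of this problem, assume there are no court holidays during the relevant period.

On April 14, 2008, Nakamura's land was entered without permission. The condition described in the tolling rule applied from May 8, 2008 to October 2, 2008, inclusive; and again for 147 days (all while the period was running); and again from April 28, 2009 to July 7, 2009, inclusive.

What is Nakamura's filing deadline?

Counting April 14, 2008 as day 1, day 497 is August 23, 2009.
From May 8, 2008 through October 2, 2008 inclusive is 148 days; tolling adds 148 days: August 23, 2009 + 148 days = January 18, 2010.
Tolling adds 147 days: January 18, 2010 + 147 days = June 14, 2010.
From April 28, 2009 through July 7, 2009 inclusive is 71 days; tolling adds 71 days: June 14, 2010 + 71 days = August 24, 2010.
August 24, 2010 is a Tuesday and not a court holiday, so no extension applies.

August 24, 2010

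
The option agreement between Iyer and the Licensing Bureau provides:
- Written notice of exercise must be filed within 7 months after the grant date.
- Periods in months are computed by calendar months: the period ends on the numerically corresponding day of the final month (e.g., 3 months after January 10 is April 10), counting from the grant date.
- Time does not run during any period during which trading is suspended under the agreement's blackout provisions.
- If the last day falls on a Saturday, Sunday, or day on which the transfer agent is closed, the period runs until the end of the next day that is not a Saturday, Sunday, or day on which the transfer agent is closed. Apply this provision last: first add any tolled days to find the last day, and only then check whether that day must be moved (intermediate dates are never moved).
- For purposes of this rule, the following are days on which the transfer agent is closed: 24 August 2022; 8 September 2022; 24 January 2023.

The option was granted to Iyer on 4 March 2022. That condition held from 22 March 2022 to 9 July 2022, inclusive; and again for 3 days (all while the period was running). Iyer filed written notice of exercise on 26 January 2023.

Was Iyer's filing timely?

No

7 months after 4 March 2022 is October 4, 2022.
From March 22, 2022 through July 9, 2022 inclusive is 110 days; tolling adds 110 days: October 4, 2022 + 110 days = January 22, 2023.
Tolling adds 3 days: January 22, 2023 + 3 days = January 25, 2023.
January 25, 2023 is a Wednesday and not a day on which the transfer agent is closed, so no extension applies.
The deadline is January 25, 2023; the filing on January 26, 2023 is after that date.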